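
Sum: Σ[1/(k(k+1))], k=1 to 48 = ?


1/(k(k+1)) = 1/k - 1/(k+1) (partial fractions)
Telescoping: Σ = 1 - 1/49 = 48/49

Sum = 48/49


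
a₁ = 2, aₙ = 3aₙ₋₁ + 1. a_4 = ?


Computing step by step:
a_1 = 2
a_2 = 7
a_3 = 22
a_4 = 67


a_4 = 67


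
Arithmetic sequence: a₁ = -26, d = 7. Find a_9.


aₙ = a₁ + (n-1)d
= -26 + (9-1)×7
= -26 + 56
= 30

a_9 = 30


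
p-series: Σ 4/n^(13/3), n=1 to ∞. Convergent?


p-series test: Σ c/n^p converges if p > 1, diverges if p ≤ 1 (constant c > 0 doesn't affect convergence).
p = 13/3
13/3 > 1 → CONVERGES

Converges (p = 13/3 > 1)


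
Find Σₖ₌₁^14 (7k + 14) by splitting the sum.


Σ(7k+14) = 7·Σk + 14·n
= 7·105 + 14·14
= 735 + 196 = 931

Σ = 931


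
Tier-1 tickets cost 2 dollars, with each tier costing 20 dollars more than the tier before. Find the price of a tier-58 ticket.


aₙ = a₁ + (n-1)d
= 2 + (58-1)×20
= 2 + 1140
= 1142

a_58 = 1142


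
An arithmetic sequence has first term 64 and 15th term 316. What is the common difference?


d = (aₙ - a₁)/(n-1)
= (316 - 64)/(15-1)
= 252/14 = 18

d = 18


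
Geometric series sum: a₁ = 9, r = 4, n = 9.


Sₙ = 9×(4^9 - 1)/(4 - 1)
= 9×(262144 - 1)/3
= 9×262143/3
= 786429

S_9 = 786429


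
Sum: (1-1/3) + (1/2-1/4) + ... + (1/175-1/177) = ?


Telescoping with gap 2: two head and two tail terms survive.
= (1 + 1/2) - (1/176 + 1/177)
= 3/2 - 1/176 - 1/177 = 46375/31152

Sum = 46375/31152


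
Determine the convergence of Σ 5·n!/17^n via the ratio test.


aₙ = 5·n!/17^n
a_{n+1}/aₙ = (n+1)!/17^(n+1) × 17^n/n!  (constant 5 cancels)
= (n+1)/17
L = lim(n→∞) (n+1)/17 = ∞
L > 1 → series DIVERGES

Diverges (ratio test: L = ∞ > 1)


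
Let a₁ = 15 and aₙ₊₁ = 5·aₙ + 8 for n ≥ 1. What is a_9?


Computing step by step:
a_1 = 15
a_2 = 83
a_3 = 423
a_4 = 2123
a_5 = 10623
a_6 = 53123
a_7 = 265623
a_8 = 1328123
a_9 = 6640623


a_9 = 6640623


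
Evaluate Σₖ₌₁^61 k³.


n(n+1)/2 = 61×62/2 = 1891
Σk³ = 1891² = 3575881

Σk³ = 3575881


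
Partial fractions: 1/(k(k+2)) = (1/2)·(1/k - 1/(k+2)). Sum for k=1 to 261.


1/(k(k+2)) = (1/2)·(1/k - 1/(k+2)) (partial fractions)
Telescoping: Σ = (1/2)·(1 + 1/2 - 1/262 - 1/263) = 51417/68906

Sum = 51417/68906


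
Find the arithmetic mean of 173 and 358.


AM = (173 + 358)/2 = 531/2 = 265.5

AM = 265.5


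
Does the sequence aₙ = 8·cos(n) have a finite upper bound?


For all n, -1 ≤ cos(n) ≤ 1, so -8 ≤ 8·cos(n) ≤ 8
Lower bound: -8, Upper bound: 8
The sequence IS bounded

Bounded (-8 ≤ aₙ ≤ 8)


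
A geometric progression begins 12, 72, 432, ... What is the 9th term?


aₙ = a₁·r^(n-1)
= 12×6^8
= 12×1679616
= 20155392

a_9 = 20155392


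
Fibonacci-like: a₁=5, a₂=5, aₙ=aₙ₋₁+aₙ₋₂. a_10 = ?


Computing iteratively: 5, 5, 10, 15, 25, 40, 65, 105, 170, 275
a_10 = 275

a_10 = 275


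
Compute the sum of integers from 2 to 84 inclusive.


Σₖ₌2^84 k = Σₖ₌₁^84 k − Σₖ₌₁^1 k
= 84·85/2 − 1·2/2
= 3570 − 1 = 3569

Σk = 3569


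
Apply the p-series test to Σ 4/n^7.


p-series test: Σ c/n^p converges if p > 1, diverges if p ≤ 1 (constant c > 0 doesn't affect convergence).
p = 7
7 > 1 → CONVERGES

Converges (p = 7 > 1)


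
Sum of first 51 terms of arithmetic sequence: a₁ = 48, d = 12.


aₙ = 48 + (51-1)×12 = 648
Sₙ = n(a₁+aₙ)/2 = 51×(48+648)/2
= 51×696/2 = 17748

S_51 = 17748


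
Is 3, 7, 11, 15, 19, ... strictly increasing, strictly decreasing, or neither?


Differences: 4, 4, 4, 4
All differences > 0 → strictly INCREASING

Monotonically increasing


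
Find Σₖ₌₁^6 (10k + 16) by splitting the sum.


Σ(10k+16) = 10·Σk + 16·n
= 10·21 + 16·6
= 210 + 96 = 306

Σ = 306


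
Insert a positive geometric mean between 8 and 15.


GM = √(8×15) = √120 = 10.9545

GM = 10.9545


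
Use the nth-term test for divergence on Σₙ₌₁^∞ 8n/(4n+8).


lim(n→∞) 8n/(4n+8) = 8/4 = 2  (divide numerator and denominator by n)
lim aₙ = 2 ≠ 0 → series DIVERGES

Diverges (lim aₙ = 2 ≠ 0)


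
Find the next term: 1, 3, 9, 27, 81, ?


Pattern: geometric (r=3)
Terms: 1, 3, 9, 27, 81
Next term = 243

Next term = 243


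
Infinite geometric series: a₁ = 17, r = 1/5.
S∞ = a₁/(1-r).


S∞ = a₁/(1-r) = 17/(1 - 1/5)
= 17/(4/5)
= 85/4

S∞ = 85/4


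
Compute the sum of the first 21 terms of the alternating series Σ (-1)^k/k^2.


S = -1 + 1/4 - 1/9 + 1/16 - 1/25 + 1/36 - 1/49 + 1/64 ± ...
= -0.8235
(Full series converges to -π²/12 ≈ -0.8225)

S_21 = -0.8235


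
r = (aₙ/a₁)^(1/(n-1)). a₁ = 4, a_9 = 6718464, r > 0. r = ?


r^(n-1) = aₙ/a₁
r^8 = 6718464/4 = 1679616
r = 1679616^(1/8)
= ±6; taking r > 0 gives r = 6

r = 6


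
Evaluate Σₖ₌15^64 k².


Σₖ₌15^64 k² = Σₖ₌₁^64 k² − Σₖ₌₁^14 k²
= 64·65·129/6 − 14·15·29/6
= 89440 − 1015 = 88425

Σk² = 88425


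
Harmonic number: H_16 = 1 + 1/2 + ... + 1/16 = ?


H_16 = 1/1 + 1/2 + 1/3 + ... + 1/16
= 2436559/720720
≈ 3.3807

H_16 = 2436559/720720 ≈ 3.3807


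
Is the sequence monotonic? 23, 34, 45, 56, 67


Differences: 11, 11, 11, 11
All differences > 0 → strictly INCREASING

Monotonically increasing


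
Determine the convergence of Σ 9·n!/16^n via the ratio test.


aₙ = 9·n!/16^n
a_{n+1}/aₙ = (n+1)!/16^(n+1) × 16^n/n!  (constant 9 cancels)
= (n+1)/16
L = lim(n→∞) (n+1)/16 = ∞
L > 1 → series DIVERGES

Diverges (ratio test: L = ∞ > 1)


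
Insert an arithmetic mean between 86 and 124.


AM = (86 + 124)/2 = 210/2 = 105

AM = 105


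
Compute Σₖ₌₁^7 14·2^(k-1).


Sₙ = 14×(2^7 - 1)/(2 - 1)
= 14×(128 - 1)/1
= 14×127/1
= 1778

S_7 = 1778


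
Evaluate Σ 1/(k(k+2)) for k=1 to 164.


1/(k(k+2)) = (1/2)·(1/k - 1/(k+2)) (partial fractions)
Telescoping: Σ = (1/2)·(1 + 1/2 - 1/165 - 1/166) = 20377/27390

Sum = 20377/27390


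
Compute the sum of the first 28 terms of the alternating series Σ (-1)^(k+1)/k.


S = 1 - 1/2 + 1/3 - 1/4 + 1/5 - 1/6 + 1/7 - 1/8 ± ...
= 0.6756
(Full series converges to +ln(2) ≈ +0.6931)

S_28 = 0.6756


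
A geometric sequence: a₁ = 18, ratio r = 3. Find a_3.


aₙ = a₁·r^(n-1)
= 18×3^2
= 18×9
= 162

a_3 = 162


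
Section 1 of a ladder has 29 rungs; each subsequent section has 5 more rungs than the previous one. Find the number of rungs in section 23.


aₙ = a₁ + (n-1)d
= 29 + (23-1)×5
= 29 + 110
= 139

a_23 = 139


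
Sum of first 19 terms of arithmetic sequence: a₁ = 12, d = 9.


aₙ = 12 + (19-1)×9 = 174
Sₙ = n(a₁+aₙ)/2 = 19×(12+174)/2
= 19×186/2 = 1767

S_19 = 1767


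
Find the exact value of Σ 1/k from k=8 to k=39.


Σₖ₌8^39 1/k = 1/8 + 1/9 + 1/10 + ... + 1/39
= 115232869018999/69388720221600
≈ 1.6607

Sum = 115232869018999/69388720221600 ≈ 1.6607


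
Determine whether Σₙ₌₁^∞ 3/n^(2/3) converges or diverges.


p-series test: Σ c/n^p converges if p > 1, diverges if p ≤ 1 (constant c > 0 doesn't affect convergence).
p = 2/3
2/3 ≤ 1 → DIVERGES

Diverges (p = 2/3 ≤ 1)


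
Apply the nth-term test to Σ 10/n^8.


lim(n→∞) 10/n^8 = 0
lim aₙ = 0 → nth-term test is INCONCLUSIVE
(Need other tests; this is actually a convergent p-series with p=8 > 1)

Inconclusive (lim aₙ = 0; need another test)


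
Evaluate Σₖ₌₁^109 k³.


n(n+1)/2 = 109×110/2 = 5995
Σk³ = 5995² = 35940025

Σk³ = 35940025


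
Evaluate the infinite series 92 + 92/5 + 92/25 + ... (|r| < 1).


S∞ = a₁/(1-r) = 92/(1 - 1/5)
= 92/(4/5)
= 115

S∞ = 115


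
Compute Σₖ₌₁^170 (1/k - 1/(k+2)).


Telescoping with gap 2: two head and two tail terms survive.
= (1 + 1/2) - (1/171 + 1/172)
= 3/2 - 1/171 - 1/172 = 43775/29412

Sum = 43775/29412


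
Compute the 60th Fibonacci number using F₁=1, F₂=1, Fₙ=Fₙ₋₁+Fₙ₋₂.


Fibonacci sequence: 1, 1, 2, 3, 5, 8, 13, 21, 34, 55, 89, ...
F(60) = 1548008755920

F(60) = 1548008755920


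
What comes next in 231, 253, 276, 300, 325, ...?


Pattern: triangular numbers: n(n+1)/2
Terms: 231, 253, 276, 300, 325
Next term = 351

Next term = 351


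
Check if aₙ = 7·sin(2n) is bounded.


For all n, -1 ≤ sin(2n) ≤ 1, so -7 ≤ 7·sin(2n) ≤ 7
Lower bound: -7, Upper bound: 7
The sequence IS bounded

Bounded (-7 ≤ aₙ ≤ 7)


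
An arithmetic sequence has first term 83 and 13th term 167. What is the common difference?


d = (aₙ - a₁)/(n-1)
= (167 - 83)/(13-1)
= 84/12 = 7

d = 7


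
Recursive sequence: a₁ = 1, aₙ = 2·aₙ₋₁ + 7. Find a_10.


Computing step by step:
a_1 = 1
a_2 = 9
a_3 = 25
a_4 = 57
a_5 = 121
a_6 = 249
a_7 = 505
a_8 = 1017
a_9 = 2041
a_10 = 4089


a_10 = 4089


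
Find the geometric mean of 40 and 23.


GM = √(40×23) = √920 = 30.3315

GM = 30.3315


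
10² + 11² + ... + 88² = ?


Σₖ₌10^88 k² = Σₖ₌₁^88 k² − Σₖ₌₁^9 k²
= 88·89·177/6 − 9·10·19/6
= 231044 − 285 = 230759

Σk² = 230759


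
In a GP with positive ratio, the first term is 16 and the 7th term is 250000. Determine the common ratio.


r^(n-1) = aₙ/a₁
r^6 = 250000/16 = 15625
r = 15625^(1/6)
= ±5; taking r > 0 gives r = 5

r = 5


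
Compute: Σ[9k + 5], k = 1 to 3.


Σ(9k+5) = 9·Σk + 5·n
= 9·6 + 5·3
= 54 + 15 = 69

Σ = 69


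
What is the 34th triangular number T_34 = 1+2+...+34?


n(n+1)/2 = 34×35/2 = 1190/2 = 595

Σk = 595


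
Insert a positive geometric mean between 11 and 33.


GM = √(11×33) = √363 = 19.0526

GM = 19.0526


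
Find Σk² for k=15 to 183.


Σₖ₌15^183 k² = Σₖ₌₁^183 k² − Σₖ₌₁^14 k²
= 183·184·367/6 − 14·15·29/6
= 2059604 − 1015 = 2058589

Σk² = 2058589


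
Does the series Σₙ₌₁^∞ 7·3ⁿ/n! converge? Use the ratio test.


aₙ = 7·3^n/n!
a_{n+1}/aₙ = 3^(n+1)/(n+1)! × n!/3^n  (constant 7 cancels)
= 3/(n+1)
L = lim(n→∞) 3/(n+1) = 0
L < 1 → series CONVERGES

Converges (ratio test: L = 0 < 1)


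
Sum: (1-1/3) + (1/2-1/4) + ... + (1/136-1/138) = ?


Telescoping with gap 2: two head and two tail terms survive.
= (1 + 1/2) - (1/137 + 1/138)
= 3/2 - 1/137 - 1/138 = 14042/9453

Sum = 14042/9453


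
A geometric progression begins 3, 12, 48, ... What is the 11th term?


aₙ = a₁·r^(n-1)
= 3×4^10
= 3×1048576
= 3145728

a_11 = 3145728


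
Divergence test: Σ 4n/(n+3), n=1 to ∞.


lim(n→∞) 4n/(n+3) = 4/1 = 4  (divide numerator and denominator by n)
lim aₙ = 4 ≠ 0 → series DIVERGES

Diverges (lim aₙ = 4 ≠ 0)


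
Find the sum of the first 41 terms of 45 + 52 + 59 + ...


aₙ = 45 + (41-1)×7 = 325
Sₙ = n(a₁+aₙ)/2 = 41×(45+325)/2
= 41×370/2 = 7585

S_41 = 7585


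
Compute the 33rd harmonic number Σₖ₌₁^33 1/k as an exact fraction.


H_33 = 1/1 + 1/2 + 1/3 + ... + 1/33
= 53676090078349/13127595717600
≈ 4.0888

H_33 = 53676090078349/13127595717600 ≈ 4.0888


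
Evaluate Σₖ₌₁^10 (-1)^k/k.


S = -1 + 1/2 - 1/3 + 1/4 - 1/5 + 1/6 - 1/7 + 1/8 ± ...
= -0.6456
(Full series converges to -ln(2) ≈ -0.6931)

S_10 = -0.6456


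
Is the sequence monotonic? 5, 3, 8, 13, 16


Differences: -2, 5, 5, 3
Difference at position 2 is +5 (> 0) but position 1 is -2 (< 0) — sequence both rises and falls
→ NOT monotonic

Not monotonic


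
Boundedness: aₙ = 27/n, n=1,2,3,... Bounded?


a₁ = 27, a₂ = 27/2, a₃ = 27/3, ...
0 < aₙ ≤ 27 for all n ≥ 1
Lower bound: 0, Upper bound: 27
The sequence IS bounded

Bounded (0 < aₙ ≤ 27)


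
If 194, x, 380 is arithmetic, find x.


AM = (194 + 380)/2 = 574/2 = 287

AM = 287


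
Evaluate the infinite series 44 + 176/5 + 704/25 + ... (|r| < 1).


S∞ = a₁/(1-r) = 44/(1 - 4/5)
= 44/(1/5)
= 220

S∞ = 220


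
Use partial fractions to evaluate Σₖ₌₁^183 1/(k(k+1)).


1/(k(k+1)) = 1/k - 1/(k+1) (partial fractions)
Telescoping: Σ = 1 - 1/184 = 183/184

Sum = 183/184


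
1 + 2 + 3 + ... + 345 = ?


n(n+1)/2 = 345×346/2 = 119370/2 = 59685

Σk = 59685


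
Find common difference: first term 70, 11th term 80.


d = (aₙ - a₁)/(n-1)
= (80 - 70)/(11-1)
= 10/10 = 1

d = 1


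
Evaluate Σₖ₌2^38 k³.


Σₖ₌2^38 k³ = [38·39/2]² − [1·2/2]²
= 549081 − 1 = 549080

Σk³ = 549080


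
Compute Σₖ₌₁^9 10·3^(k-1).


Sₙ = 10×(3^9 - 1)/(3 - 1)
= 10×(19683 - 1)/2
= 10×19682/2
= 98410

S_9 = 98410


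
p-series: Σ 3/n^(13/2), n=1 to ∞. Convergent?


p-series test: Σ c/n^p converges if p > 1, diverges if p ≤ 1 (constant c > 0 doesn't affect convergence).
p = 13/2
13/2 > 1 → CONVERGES

Converges (p = 13/2 > 1)


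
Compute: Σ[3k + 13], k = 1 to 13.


Σ(3k+13) = 3·Σk + 13·n
= 3·91 + 13·13
= 273 + 169 = 442

Σ = 442


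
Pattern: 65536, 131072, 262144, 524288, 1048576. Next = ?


Pattern: powers of 2: 2ⁿ
Terms: 65536, 131072, 262144, 524288, 1048576
Next term = 2097152

Next term = 2097152


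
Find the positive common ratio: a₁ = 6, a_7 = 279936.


r^(n-1) = aₙ/a₁
r^6 = 279936/6 = 46656
r = 46656^(1/6)
= ±6; taking r > 0 gives r = 6

r = 6


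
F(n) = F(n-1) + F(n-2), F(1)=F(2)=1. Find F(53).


Fibonacci sequence: 1, 1, 2, 3, 5, 8, 13, 21, 34, 55, 89, ...
F(53) = 53316291173

F(53) = 53316291173


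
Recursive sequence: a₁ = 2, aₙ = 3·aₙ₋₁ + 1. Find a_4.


Computing step by step:
a_1 = 2
a_2 = 7
a_3 = 22
a_4 = 67


a_4 = 67


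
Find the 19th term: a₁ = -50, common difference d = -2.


aₙ = a₁ + (n-1)d
= -50 + (19-1)×-2
= -50 - 36
= -86

a_19 = -86


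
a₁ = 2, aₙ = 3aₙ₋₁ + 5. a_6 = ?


Computing step by step:
a_1 = 2
a_2 = 11
a_3 = 38
a_4 = 119
a_5 = 362
a_6 = 1091


a_6 = 1091


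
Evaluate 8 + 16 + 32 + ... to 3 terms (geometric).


Sₙ = 8×(2^3 - 1)/(2 - 1)
= 8×(8 - 1)/1
= 8×7/1
= 56

S_3 = 56


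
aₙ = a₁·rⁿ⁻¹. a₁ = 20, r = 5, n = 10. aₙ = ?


aₙ = a₁·r^(n-1)
= 20×5^9
= 20×1953125
= 39062500

a_10 = 39062500


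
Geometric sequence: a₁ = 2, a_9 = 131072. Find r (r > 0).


r^(n-1) = aₙ/a₁
r^8 = 131072/2 = 65536
r = 65536^(1/8)
= ±4; taking r > 0 gives r = 4

r = 4


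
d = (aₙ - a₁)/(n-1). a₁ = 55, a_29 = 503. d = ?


d = (aₙ - a₁)/(n-1)
= (503 - 55)/(29-1)
= 448/28 = 16

d = 16


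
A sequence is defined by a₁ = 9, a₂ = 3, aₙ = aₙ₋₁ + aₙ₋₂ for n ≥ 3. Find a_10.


Computing iteratively: 9, 3, 12, 15, 27, 42, 69, 111, 180, 291
a_10 = 291

a_10 = 291


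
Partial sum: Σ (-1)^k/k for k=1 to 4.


S = -1 + 1/2 - 1/3 + 1/4
= -0.5833
(Full series converges to -ln(2) ≈ -0.6931)

S_4 = -0.5833


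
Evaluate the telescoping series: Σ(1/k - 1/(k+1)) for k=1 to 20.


Telescoping: adjacent terms cancel.
= 1/1 - 1/21
= 1 - 1/21 = 20/21

Sum = 20/21


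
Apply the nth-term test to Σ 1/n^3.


lim(n→∞) 1/n^3 = 0
lim aₙ = 0 → nth-term test is INCONCLUSIVE
(Need other tests; this is actually a convergent p-series with p=3 > 1)

Inconclusive (lim aₙ = 0; need another test)


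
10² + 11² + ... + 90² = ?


Σₖ₌10^90 k² = Σₖ₌₁^90 k² − Σₖ₌₁^9 k²
= 90·91·181/6 − 9·10·19/6
= 247065 − 285 = 246780

Σk² = 246780


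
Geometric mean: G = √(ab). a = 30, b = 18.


GM = √(30×18) = √540 = 23.2379

GM = 23.2379


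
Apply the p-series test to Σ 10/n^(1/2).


p-series test: Σ c/n^p converges if p > 1, diverges if p ≤ 1 (constant c > 0 doesn't affect convergence).
p = 1/2
1/2 ≤ 1 → DIVERGES

Diverges (p = 1/2 ≤ 1)


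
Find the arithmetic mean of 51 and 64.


AM = (51 + 64)/2 = 115/2 = 57.5

AM = 57.5


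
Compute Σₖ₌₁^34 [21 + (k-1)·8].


aₙ = 21 + (34-1)×8 = 285
Sₙ = n(a₁+aₙ)/2 = 34×(21+285)/2
= 34×306/2 = 5202

S_34 = 5202


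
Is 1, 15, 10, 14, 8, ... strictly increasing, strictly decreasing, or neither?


Differences: 14, -5, 4, -6
Difference at position 1 is +14 (> 0) but position 2 is -5 (< 0) — sequence both rises and falls
→ NOT monotonic

Not monotonic


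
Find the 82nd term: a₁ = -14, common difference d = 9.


aₙ = a₁ + (n-1)d
= -14 + (82-1)×9
= -14 + 729
= 715

a_82 = 715


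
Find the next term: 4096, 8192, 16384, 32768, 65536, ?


Pattern: powers of 2: 2ⁿ
Terms: 4096, 8192, 16384, 32768, 65536
Next term = 131072

Next term = 131072


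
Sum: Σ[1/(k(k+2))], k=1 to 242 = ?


1/(k(k+2)) = (1/2)·(1/k - 1/(k+2)) (partial fractions)
Telescoping: Σ = (1/2)·(1 + 1/2 - 1/243 - 1/244) = 88451/118584

Sum = 88451/118584


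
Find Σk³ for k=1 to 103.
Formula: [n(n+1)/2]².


n(n+1)/2 = 103×104/2 = 5356
Σk³ = 5356² = 28686736

Σk³ = 28686736


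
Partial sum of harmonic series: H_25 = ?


H_25 = 1/1 + 1/2 + 1/3 + ... + 1/25
= 34052522467/8923714800
≈ 3.816

H_25 = 34052522467/8923714800 ≈ 3.816


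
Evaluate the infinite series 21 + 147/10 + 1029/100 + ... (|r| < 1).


S∞ = a₁/(1-r) = 21/(1 - 7/10)
= 21/(3/10)
= 70

S∞ = 70


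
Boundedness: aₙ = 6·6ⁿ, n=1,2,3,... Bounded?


aₙ = 6·6ⁿ → as n→∞, aₙ→∞ (since base 6 > 1)
No finite upper bound exists
The sequence is UNBOUNDED

Unbounded (aₙ → ∞ as n → ∞)


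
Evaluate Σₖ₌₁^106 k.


n(n+1)/2 = 106×107/2 = 11342/2 = 5671

Σk = 5671


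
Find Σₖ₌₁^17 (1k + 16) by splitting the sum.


Σ(1k+16) = 1·Σk + 16·n
= 1·153 + 16·17
= 153 + 272 = 425

Σ = 425


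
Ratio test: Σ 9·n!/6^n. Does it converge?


aₙ = 9·n!/6^n
a_{n+1}/aₙ = (n+1)!/6^(n+1) × 6^n/n!  (constant 9 cancels)
= (n+1)/6
L = lim(n→∞) (n+1)/6 = ∞
L > 1 → series DIVERGES

Diverges (ratio test: L = ∞ > 1)


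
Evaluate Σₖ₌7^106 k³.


Σₖ₌7^106 k³ = [106·107/2]² − [6·7/2]²
= 32160241 − 441 = 32159800

Σk³ = 32159800


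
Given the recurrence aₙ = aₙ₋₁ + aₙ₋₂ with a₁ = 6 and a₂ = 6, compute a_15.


Computing iteratively: 6, 6, 12, 18, 30, 48, 78, 126, 204, 330, 534, 864, ...
a_15 = 3660

a_15 = 3660


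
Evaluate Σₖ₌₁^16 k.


n(n+1)/2 = 16×17/2 = 272/2 = 136

Σk = 136


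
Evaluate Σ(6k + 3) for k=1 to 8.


Σ(6k+3) = 6·Σk + 3·n
= 6·36 + 3·8
= 216 + 24 = 240

Σ = 240


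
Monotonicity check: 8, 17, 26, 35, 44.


Differences: 9, 9, 9, 9
All differences > 0 → strictly INCREASING

Monotonically increasing


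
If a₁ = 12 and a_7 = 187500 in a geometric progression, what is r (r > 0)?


r^(n-1) = aₙ/a₁
r^6 = 187500/12 = 15625
r = 15625^(1/6)
= ±5; taking r > 0 gives r = 5

r = 5


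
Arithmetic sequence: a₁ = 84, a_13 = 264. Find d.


d = (aₙ - a₁)/(n-1)
= (264 - 84)/(13-1)
= 180/12 = 15

d = 15


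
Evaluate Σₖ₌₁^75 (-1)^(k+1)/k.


S = 1 - 1/2 + 1/3 - 1/4 + 1/5 - 1/6 + 1/7 - 1/8 ± ...
= 0.6998
(Full series converges to +ln(2) ≈ +0.6931)

S_75 = 0.6998


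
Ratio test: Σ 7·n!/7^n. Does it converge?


aₙ = 7·n!/7^n
a_{n+1}/aₙ = (n+1)!/7^(n+1) × 7^n/n!  (constant 7 cancels)
= (n+1)/7
L = lim(n→∞) (n+1)/7 = ∞
L > 1 → series DIVERGES

Diverges (ratio test: L = ∞ > 1)


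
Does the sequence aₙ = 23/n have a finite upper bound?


a₁ = 23, a₂ = 23/2, a₃ = 23/3, ...
0 < aₙ ≤ 23 for all n ≥ 1
Lower bound: 0, Upper bound: 23
The sequence IS bounded

Bounded (0 < aₙ ≤ 23)


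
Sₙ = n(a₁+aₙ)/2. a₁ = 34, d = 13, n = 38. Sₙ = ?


aₙ = 34 + (38-1)×13 = 515
Sₙ = n(a₁+aₙ)/2 = 38×(34+515)/2
= 38×549/2 = 10431

S_38 = 10431


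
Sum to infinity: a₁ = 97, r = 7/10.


S∞ = a₁/(1-r) = 97/(1 - 7/10)
= 97/(3/10)
= 970/3

S∞ = 970/3


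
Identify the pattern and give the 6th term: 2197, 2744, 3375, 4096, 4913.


Pattern: perfect cubes: n³
Terms: 2197, 2744, 3375, 4096, 4913
Next term = 5832

Next term = 5832


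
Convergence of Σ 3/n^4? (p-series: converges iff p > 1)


p-series test: Σ c/n^p converges if p > 1, diverges if p ≤ 1 (constant c > 0 doesn't affect convergence).
p = 4
4 > 1 → CONVERGES

Converges (p = 4 > 1)


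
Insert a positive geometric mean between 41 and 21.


GM = √(41×21) = √861 = 29.3428

GM = 29.3428


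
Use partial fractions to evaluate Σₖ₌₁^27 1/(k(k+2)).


1/(k(k+2)) = (1/2)·(1/k - 1/(k+2)) (partial fractions)
Telescoping: Σ = (1/2)·(1 + 1/2 - 1/28 - 1/29) = 1161/1624

Sum = 1161/1624


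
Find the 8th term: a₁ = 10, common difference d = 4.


aₙ = a₁ + (n-1)d
= 10 + (8-1)×4
= 10 + 28
= 38

a_8 = 38


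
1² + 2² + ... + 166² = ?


n = 166
n(n+1)(2n+1)/6 = 166×167×333/6
= 9231426/6 = 1538571

Σk² = 1538571


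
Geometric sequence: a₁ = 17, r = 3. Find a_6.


aₙ = a₁·r^(n-1)
= 17×3^5
= 17×243
= 4131

a_6 = 4131


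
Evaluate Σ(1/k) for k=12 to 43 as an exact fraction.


Σₖ₌12^43 1/k = 1/12 + 1/13 + 1/14 + ... + 1/43
= 12529194618585504529/9419588158802421600
≈ 1.3301

Sum = 12529194618585504529/9419588158802421600 ≈ 1.3301


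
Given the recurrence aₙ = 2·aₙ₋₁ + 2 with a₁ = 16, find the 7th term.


Computing step by step:
a_1 = 16
a_2 = 34
a_3 = 70
a_4 = 142
a_5 = 286
a_6 = 574
a_7 = 1150


a_7 = 1150


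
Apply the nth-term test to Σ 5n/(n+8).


lim(n→∞) 5n/(n+8) = 5/1 = 5  (divide numerator and denominator by n)
lim aₙ = 5 ≠ 0 → series DIVERGES

Diverges (lim aₙ = 5 ≠ 0)


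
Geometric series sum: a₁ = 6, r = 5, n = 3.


Sₙ = 6×(5^3 - 1)/(5 - 1)
= 6×(125 - 1)/4
= 6×124/4
= 186

S_3 = 186


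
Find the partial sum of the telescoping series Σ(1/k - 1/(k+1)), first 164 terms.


Telescoping: adjacent terms cancel.
= 1/1 - 1/165
= 1 - 1/165 = 164/165

Sum = 164/165


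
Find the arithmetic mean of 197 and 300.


AM = (197 + 300)/2 = 497/2 = 248.5

AM = 248.5


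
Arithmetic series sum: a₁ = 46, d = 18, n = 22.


aₙ = 46 + (22-1)×18 = 424
Sₙ = n(a₁+aₙ)/2 = 22×(46+424)/2
= 22×470/2 = 5170

S_22 = 5170


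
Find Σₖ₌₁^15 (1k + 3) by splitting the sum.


Σ(1k+3) = 1·Σk + 3·n
= 1·120 + 3·15
= 120 + 45 = 165

Σ = 165


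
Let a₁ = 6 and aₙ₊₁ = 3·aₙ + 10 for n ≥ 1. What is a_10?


Computing step by step:
a_1 = 6
a_2 = 28
a_3 = 94
a_4 = 292
a_5 = 886
a_6 = 2668
a_7 = 8014
a_8 = 24052
a_9 = 72166
a_10 = 216508


a_10 = 216508


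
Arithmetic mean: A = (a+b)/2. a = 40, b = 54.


AM = (40 + 54)/2 = 94/2 = 47

AM = 47


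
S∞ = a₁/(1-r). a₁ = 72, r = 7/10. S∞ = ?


S∞ = a₁/(1-r) = 72/(1 - 7/10)
= 72/(3/10)
= 240

S∞ = 240


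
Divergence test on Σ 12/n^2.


lim(n→∞) 12/n^2 = 0
lim aₙ = 0 → nth-term test is INCONCLUSIVE
(Need other tests; this is actually a convergent p-series with p=2 > 1)

Inconclusive (lim aₙ = 0; need another test)


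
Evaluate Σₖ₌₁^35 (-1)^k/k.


S = -1 + 1/2 - 1/3 + 1/4 - 1/5 + 1/6 - 1/7 + 1/8 ± ...
= -0.7072
(Full series converges to -ln(2) ≈ -0.6931)

S_35 = -0.7072


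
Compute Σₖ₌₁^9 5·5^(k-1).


Sₙ = 5×(5^9 - 1)/(5 - 1)
= 5×(1953125 - 1)/4
= 5×1953124/4
= 2441405

S_9 = 2441405


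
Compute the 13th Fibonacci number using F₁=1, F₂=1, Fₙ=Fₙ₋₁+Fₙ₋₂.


Fibonacci sequence: 1, 1, 2, 3, 5, 8, 13, 21, 34, 55, 89, ...
F(13) = 233

F(13) = 233


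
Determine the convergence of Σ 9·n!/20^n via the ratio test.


aₙ = 9·n!/20^n
a_{n+1}/aₙ = (n+1)!/20^(n+1) × 20^n/n!  (constant 9 cancels)
= (n+1)/20
L = lim(n→∞) (n+1)/20 = ∞
L > 1 → series DIVERGES

Diverges (ratio test: L = ∞ > 1)


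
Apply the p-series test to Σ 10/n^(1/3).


p-series test: Σ c/n^p converges if p > 1, diverges if p ≤ 1 (constant c > 0 doesn't affect convergence).
p = 1/3
1/3 ≤ 1 → DIVERGES

Diverges (p = 1/3 ≤ 1)


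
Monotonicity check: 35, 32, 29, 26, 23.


Differences: -3, -3, -3, -3
All differences < 0 → strictly DECREASING

Monotonically decreasing


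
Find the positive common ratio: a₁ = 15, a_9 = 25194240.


r^(n-1) = aₙ/a₁
r^8 = 25194240/15 = 1679616
r = 1679616^(1/8)
= ±6; taking r > 0 gives r = 6

r = 6


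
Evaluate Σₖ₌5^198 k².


Σₖ₌5^198 k² = Σₖ₌₁^198 k² − Σₖ₌₁^4 k²
= 198·199·397/6 − 4·5·9/6
= 2607099 − 30 = 2607069

Σk² = 2607069


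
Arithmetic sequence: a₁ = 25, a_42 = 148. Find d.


d = (aₙ - a₁)/(n-1)
= (148 - 25)/(42-1)
= 123/41 = 3

d = 3


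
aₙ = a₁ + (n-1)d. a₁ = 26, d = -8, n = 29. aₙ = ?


aₙ = a₁ + (n-1)d
= 26 + (29-1)×-8
= 26 - 224
= -198

a_29 = -198


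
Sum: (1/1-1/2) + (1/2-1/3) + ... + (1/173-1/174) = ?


Telescoping: adjacent terms cancel.
= 1/1 - 1/174
= 1 - 1/174 = 173/174

Sum = 173/174


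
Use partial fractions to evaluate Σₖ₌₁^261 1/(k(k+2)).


1/(k(k+2)) = (1/2)·(1/k - 1/(k+2)) (partial fractions)
Telescoping: Σ = (1/2)·(1 + 1/2 - 1/262 - 1/263) = 51417/68906

Sum = 51417/68906


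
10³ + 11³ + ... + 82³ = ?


Σₖ₌10^82 k³ = [82·83/2]² − [9·10/2]²
= 11580409 − 2025 = 11578384

Σk³ = 11578384


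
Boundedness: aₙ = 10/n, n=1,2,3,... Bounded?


a₁ = 10, a₂ = 10/2, a₃ = 10/3, ...
0 < aₙ ≤ 10 for all n ≥ 1
Lower bound: 0, Upper bound: 10
The sequence IS bounded

Bounded (0 < aₙ ≤ 10)


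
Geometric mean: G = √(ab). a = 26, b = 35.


GM = √(26×35) = √910 = 30.1662

GM = 30.1662


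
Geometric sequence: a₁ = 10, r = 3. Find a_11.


aₙ = a₁·r^(n-1)
= 10×3^10
= 10×59049
= 590490

a_11 = 590490


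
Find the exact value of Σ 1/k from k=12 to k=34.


Σₖ₌12^34 1/k = 1/12 + 1/13 + 1/14 + ... + 1/34
= 158603136279059/144403552893600
≈ 1.0983

Sum = 158603136279059/144403552893600 ≈ 1.0983


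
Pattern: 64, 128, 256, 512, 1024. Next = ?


Pattern: powers of 2: 2ⁿ
Terms: 64, 128, 256, 512, 1024
Next term = 2048

Next term = 2048


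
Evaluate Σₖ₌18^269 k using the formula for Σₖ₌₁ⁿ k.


Σₖ₌18^269 k = Σₖ₌₁^269 k − Σₖ₌₁^17 k
= 269·270/2 − 17·18/2
= 36315 − 153 = 36162

Σk = 36162


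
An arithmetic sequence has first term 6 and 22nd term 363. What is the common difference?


d = (aₙ - a₁)/(n-1)
= (363 - 6)/(22-1)
= 357/21 = 17

d = 17


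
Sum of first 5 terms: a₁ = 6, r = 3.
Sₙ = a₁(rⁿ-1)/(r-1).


Sₙ = 6×(3^5 - 1)/(3 - 1)
= 6×(243 - 1)/2
= 6×242/2
= 726

S_5 = 726


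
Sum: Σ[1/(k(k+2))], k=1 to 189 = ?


1/(k(k+2)) = (1/2)·(1/k - 1/(k+2)) (partial fractions)
Telescoping: Σ = (1/2)·(1 + 1/2 - 1/190 - 1/191) = 27027/36290

Sum = 27027/36290


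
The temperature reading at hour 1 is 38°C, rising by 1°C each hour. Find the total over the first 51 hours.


aₙ = 38 + (51-1)×1 = 88
Sₙ = n(a₁+aₙ)/2 = 51×(38+88)/2
= 51×126/2 = 3213

S_51 = 3213


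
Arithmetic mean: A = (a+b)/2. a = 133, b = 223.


AM = (133 + 223)/2 = 356/2 = 178

AM = 178


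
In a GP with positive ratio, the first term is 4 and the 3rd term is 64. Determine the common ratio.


r^(n-1) = aₙ/a₁
r^2 = 64/4 = 16
r = 16^(1/2)
= ±4; taking r > 0 gives r = 4

r = 4


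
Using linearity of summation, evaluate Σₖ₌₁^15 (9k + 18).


Σ(9k+18) = 9·Σk + 18·n
= 9·120 + 18·15
= 1080 + 270 = 1350

Σ = 1350


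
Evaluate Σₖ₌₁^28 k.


n(n+1)/2 = 28×29/2 = 812/2 = 406

Σk = 406


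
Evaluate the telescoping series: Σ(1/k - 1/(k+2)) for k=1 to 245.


Telescoping with gap 2: two head and two tail terms survive.
= (1 + 1/2) - (1/246 + 1/247)
= 3/2 - 1/246 - 1/247 = 45325/30381

Sum = 45325/30381


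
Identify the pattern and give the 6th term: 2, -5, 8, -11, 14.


Pattern: alternating sign, magnitude arithmetic (d=3)
Terms: 2, -5, 8, -11, 14
Next term = -17

Next term = -17


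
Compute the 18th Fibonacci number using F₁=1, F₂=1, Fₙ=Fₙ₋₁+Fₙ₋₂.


Fibonacci sequence: 1, 1, 2, 3, 5, 8, 13, 21, 34, 55, 89, ...
F(18) = 2584

F(18) = 2584


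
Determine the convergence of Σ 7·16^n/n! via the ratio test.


aₙ = 7·16^n/n!
a_{n+1}/aₙ = 16^(n+1)/(n+1)! × n!/16^n  (constant 7 cancels)
= 16/(n+1)
L = lim(n→∞) 16/(n+1) = 0
L < 1 → series CONVERGES

Converges (ratio test: L = 0 < 1)


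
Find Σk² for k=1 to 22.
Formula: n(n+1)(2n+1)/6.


n = 22
n(n+1)(2n+1)/6 = 22×23×45/6
= 22770/6 = 3795

Σk² = 3795


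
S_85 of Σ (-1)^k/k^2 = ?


S = -1 + 1/4 - 1/9 + 1/16 - 1/25 + 1/36 - 1/49 + 1/64 ± ...
= -0.8225
(Full series converges to -π²/12 ≈ -0.8225)

S_85 = -0.8225


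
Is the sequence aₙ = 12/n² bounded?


a₁ = 12, a₂ = 12/4, a₃ = 12/9, ...
0 < aₙ ≤ 12 for all n ≥ 1
The sequence IS bounded

Bounded (0 < aₙ ≤ 12)


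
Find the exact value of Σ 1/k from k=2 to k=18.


Σₖ₌2^18 1/k = 1/2 + 1/3 + 1/4 + ... + 1/18
= 10190221/4084080
≈ 2.4951

Sum = 10190221/4084080 ≈ 2.4951


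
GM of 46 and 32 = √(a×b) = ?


GM = √(46×32) = √1472 = 38.3667

GM = 38.3667


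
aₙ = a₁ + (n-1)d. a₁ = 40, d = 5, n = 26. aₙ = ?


aₙ = a₁ + (n-1)d
= 40 + (26-1)×5
= 40 + 125
= 165

a_26 = 165


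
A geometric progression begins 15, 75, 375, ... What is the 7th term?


aₙ = a₁·r^(n-1)
= 15×5^6
= 15×15625
= 234375

a_7 = 234375


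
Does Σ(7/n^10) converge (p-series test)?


p-series test: Σ c/n^p converges if p > 1, diverges if p ≤ 1 (constant c > 0 doesn't affect convergence).
p = 10
10 > 1 → CONVERGES

Converges (p = 10 > 1)


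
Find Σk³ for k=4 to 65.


Σₖ₌4^65 k³ = [65·66/2]² − [3·4/2]²
= 4601025 − 36 = 4600989

Σk³ = 4600989


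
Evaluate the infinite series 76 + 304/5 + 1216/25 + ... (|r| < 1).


S∞ = a₁/(1-r) = 76/(1 - 4/5)
= 76/(1/5)
= 380

S∞ = 380


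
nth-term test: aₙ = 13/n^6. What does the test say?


lim(n→∞) 13/n^6 = 0
lim aₙ = 0 → nth-term test is INCONCLUSIVE
(Need other tests; this is actually a convergent p-series with p=6 > 1)

Inconclusive (lim aₙ = 0; need another test)


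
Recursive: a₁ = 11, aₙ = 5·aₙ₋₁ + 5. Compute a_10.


Computing step by step:
a_1 = 11
a_2 = 60
a_3 = 305
a_4 = 1530
a_5 = 7655
a_6 = 38280
a_7 = 191405
a_8 = 957030
a_9 = 4785155
a_10 = 23925780


a_10 = 23925780


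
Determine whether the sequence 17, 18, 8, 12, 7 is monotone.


Differences: 1, -10, 4, -5
Difference at position 1 is +1 (> 0) but position 2 is -10 (< 0) — sequence both rises and falls
→ NOT monotonic

Not monotonic


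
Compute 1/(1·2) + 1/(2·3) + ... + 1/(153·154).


1/(k(k+1)) = 1/k - 1/(k+1) (partial fractions)
Telescoping: Σ = 1 - 1/154 = 153/154

Sum = 153/154


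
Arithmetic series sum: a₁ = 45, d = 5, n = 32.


aₙ = 45 + (32-1)×5 = 200
Sₙ = n(a₁+aₙ)/2 = 32×(45+200)/2
= 32×245/2 = 3920

S_32 = 3920


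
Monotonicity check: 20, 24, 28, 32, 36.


Differences: 4, 4, 4, 4
All differences > 0 → strictly INCREASING

Monotonically increasing


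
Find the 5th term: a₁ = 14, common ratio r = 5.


aₙ = a₁·r^(n-1)
= 14×5^4
= 14×625
= 8750

a_5 = 8750


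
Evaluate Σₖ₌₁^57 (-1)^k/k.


S = -1 + 1/2 - 1/3 + 1/4 - 1/5 + 1/6 - 1/7 + 1/8 ± ...
= -0.7018
(Full series converges to -ln(2) ≈ -0.6931)

S_57 = -0.7018


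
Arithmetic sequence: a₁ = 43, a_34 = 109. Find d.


d = (aₙ - a₁)/(n-1)
= (109 - 43)/(34-1)
= 66/33 = 2

d = 2


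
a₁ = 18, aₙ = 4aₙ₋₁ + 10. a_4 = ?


Computing step by step:
a_1 = 18
a_2 = 82
a_3 = 338
a_4 = 1362


a_4 = 1362


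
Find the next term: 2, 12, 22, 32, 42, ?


Pattern: arithmetic (d=10)
Terms: 2, 12, 22, 32, 42
Next term = 52

Next term = 52


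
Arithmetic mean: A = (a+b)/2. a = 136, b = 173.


AM = (136 + 173)/2 = 309/2 = 154.5

AM = 154.5


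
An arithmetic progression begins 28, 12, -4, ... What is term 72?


aₙ = a₁ + (n-1)d
= 28 + (72-1)×-16
= 28 - 1136
= -1108

a_72 = -1108


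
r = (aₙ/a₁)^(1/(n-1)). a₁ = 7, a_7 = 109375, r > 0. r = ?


r^(n-1) = aₙ/a₁
r^6 = 109375/7 = 15625
r = 15625^(1/6)
= ±5; taking r > 0 gives r = 5

r = 5


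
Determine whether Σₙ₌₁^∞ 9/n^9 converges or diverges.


p-series test: Σ c/n^p converges if p > 1, diverges if p ≤ 1 (constant c > 0 doesn't affect convergence).
p = 9
9 > 1 → CONVERGES

Converges (p = 9 > 1)


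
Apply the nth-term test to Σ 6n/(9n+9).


lim(n→∞) 6n/(9n+9) = 6/9 = 2/3  (divide numerator and denominator by n)
lim aₙ = 2/3 ≠ 0 → series DIVERGES

Diverges (lim aₙ = 2/3 ≠ 0)


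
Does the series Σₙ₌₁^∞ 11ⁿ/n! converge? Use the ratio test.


aₙ = 11^n/n!
a_{n+1}/aₙ = 11^(n+1)/(n+1)! × n!/11^n
= 11/(n+1)
L = lim(n→∞) 11/(n+1) = 0
L < 1 → series CONVERGES

Converges (ratio test: L = 0 < 1)


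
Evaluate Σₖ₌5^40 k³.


Σₖ₌5^40 k³ = [40·41/2]² − [4·5/2]²
= 672400 − 100 = 672300

Σk³ = 672300


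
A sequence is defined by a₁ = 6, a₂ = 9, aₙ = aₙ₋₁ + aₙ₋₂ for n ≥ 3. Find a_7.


Computing iteratively: 6, 9, 15, 24, 39, 63, 102
a_7 = 102

a_7 = 102


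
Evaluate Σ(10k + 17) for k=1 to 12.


Σ(10k+17) = 10·Σk + 17·n
= 10·78 + 17·12
= 780 + 204 = 984

Σ = 984


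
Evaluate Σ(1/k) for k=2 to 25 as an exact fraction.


Σₖ₌2^25 1/k = 1/2 + 1/3 + 1/4 + ... + 1/25
= 25128807667/8923714800
≈ 2.816

Sum = 25128807667/8923714800 ≈ 2.816


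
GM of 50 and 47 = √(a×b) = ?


GM = √(50×47) = √2350 = 48.4768

GM = 48.4768


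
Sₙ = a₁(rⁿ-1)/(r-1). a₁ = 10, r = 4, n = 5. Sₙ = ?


Sₙ = 10×(4^5 - 1)/(4 - 1)
= 10×(1024 - 1)/3
= 10×1023/3
= 3410

S_5 = 3410


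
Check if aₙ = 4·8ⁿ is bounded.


aₙ = 4·8ⁿ → as n→∞, aₙ→∞ (since base 8 > 1)
No finite upper bound exists
The sequence is UNBOUNDED

Unbounded (aₙ → ∞ as n → ∞)


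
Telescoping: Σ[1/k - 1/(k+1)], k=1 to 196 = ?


Telescoping: adjacent terms cancel.
= 1/1 - 1/197
= 1 - 1/197 = 196/197

Sum = 196/197


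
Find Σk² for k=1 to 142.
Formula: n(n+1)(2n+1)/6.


n = 142
n(n+1)(2n+1)/6 = 142×143×285/6
= 5787210/6 = 964535

Σk² = 964535


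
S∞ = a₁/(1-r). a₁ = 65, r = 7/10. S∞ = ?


S∞ = a₁/(1-r) = 65/(1 - 7/10)
= 65/(3/10)
= 650/3

S∞ = 650/3


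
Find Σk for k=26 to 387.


Σₖ₌26^387 k = Σₖ₌₁^387 k − Σₖ₌₁^25 k
= 387·388/2 − 25·26/2
= 75078 − 325 = 74753

Σk = 74753


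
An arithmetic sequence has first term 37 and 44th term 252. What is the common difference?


d = (aₙ - a₁)/(n-1)
= (252 - 37)/(44-1)
= 215/43 = 5

d = 5


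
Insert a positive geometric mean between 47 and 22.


GM = √(47×22) = √1034 = 32.1559

GM = 32.1559


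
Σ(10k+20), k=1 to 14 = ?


Σ(10k+20) = 10·Σk + 20·n
= 10·105 + 20·14
= 1050 + 280 = 1330

Σ = 1330


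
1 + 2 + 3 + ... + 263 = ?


n(n+1)/2 = 263×264/2 = 69432/2 = 34716

Σk = 34716


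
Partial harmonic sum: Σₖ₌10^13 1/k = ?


Σₖ₌10^13 1/k = 1/10 + 1/11 + 1/12 + 1/13
= 3013/8580
≈ 0.3512

Sum = 3013/8580 ≈ 0.3512


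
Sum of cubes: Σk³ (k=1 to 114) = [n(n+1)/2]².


n(n+1)/2 = 114×115/2 = 6555
Σk³ = 6555² = 42968025

Σk³ = 42968025


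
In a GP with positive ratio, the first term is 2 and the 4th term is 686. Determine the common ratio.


r^(n-1) = aₙ/a₁
r^3 = 686/2 = 343
r = 343^(1/3)
= 7

r = 7


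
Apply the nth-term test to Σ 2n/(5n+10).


lim(n→∞) 2n/(5n+10) = 2/5 = 2/5  (divide numerator and denominator by n)
lim aₙ = 2/5 ≠ 0 → series DIVERGES

Diverges (lim aₙ = 2/5 ≠ 0)


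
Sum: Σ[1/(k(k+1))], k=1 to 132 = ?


1/(k(k+1)) = 1/k - 1/(k+1) (partial fractions)
Telescoping: Σ = 1 - 1/133 = 132/133

Sum = 132/133


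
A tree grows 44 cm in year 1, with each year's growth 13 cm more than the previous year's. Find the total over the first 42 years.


aₙ = 44 + (42-1)×13 = 577
Sₙ = n(a₁+aₙ)/2 = 42×(44+577)/2
= 42×621/2 = 13041

S_42 = 13041


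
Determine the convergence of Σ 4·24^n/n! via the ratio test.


aₙ = 4·24^n/n!
a_{n+1}/aₙ = 24^(n+1)/(n+1)! × n!/24^n  (constant 4 cancels)
= 24/(n+1)
L = lim(n→∞) 24/(n+1) = 0
L < 1 → series CONVERGES

Converges (ratio test: L = 0 < 1)


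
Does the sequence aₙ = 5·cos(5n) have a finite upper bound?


For all n, -1 ≤ cos(5n) ≤ 1, so -5 ≤ 5·cos(5n) ≤ 5
Lower bound: -5, Upper bound: 5
The sequence IS bounded

Bounded (-5 ≤ aₙ ≤ 5)


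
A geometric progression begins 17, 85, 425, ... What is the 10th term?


aₙ = a₁·r^(n-1)
= 17×5^9
= 17×1953125
= 33203125

a_10 = 33203125


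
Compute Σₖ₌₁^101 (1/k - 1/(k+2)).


Telescoping with gap 2: two head and two tail terms survive.
= (1 + 1/2) - (1/102 + 1/103)
= 3/2 - 1/102 - 1/103 = 7777/5253

Sum = 7777/5253


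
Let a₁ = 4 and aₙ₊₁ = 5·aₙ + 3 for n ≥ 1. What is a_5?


Computing step by step:
a_1 = 4
a_2 = 23
a_3 = 118
a_4 = 593
a_5 = 2968


a_5 = 2968


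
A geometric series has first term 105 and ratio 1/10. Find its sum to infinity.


S∞ = a₁/(1-r) = 105/(1 - 1/10)
= 105/(9/10)
= 350/3

S∞ = 350/3


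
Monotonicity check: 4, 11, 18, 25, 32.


Differences: 7, 7, 7, 7
All differences > 0 → strictly INCREASING

Monotonically increasing


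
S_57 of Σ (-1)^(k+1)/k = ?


S = 1 - 1/2 + 1/3 - 1/4 + 1/5 - 1/6 + 1/7 - 1/8 ± ...
= 0.7018
(Full series converges to +ln(2) ≈ +0.6931)

S_57 = 0.7018


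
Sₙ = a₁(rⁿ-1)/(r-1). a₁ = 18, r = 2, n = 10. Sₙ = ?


Sₙ = 18×(2^10 - 1)/(2 - 1)
= 18×(1024 - 1)/1
= 18×1023/1
= 18414

S_10 = 18414


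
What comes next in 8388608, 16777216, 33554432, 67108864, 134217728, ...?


Pattern: powers of 2: 2ⁿ
Terms: 8388608, 16777216, 33554432, 67108864, 134217728
Next term = 268435456

Next term = 268435456


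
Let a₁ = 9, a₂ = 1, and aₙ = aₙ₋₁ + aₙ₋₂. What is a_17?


Computing iteratively: 9, 1, 10, 11, 21, 32, 53, 85, 138, 223, 361, 584, ...
a_17 = 6477

a_17 = 6477


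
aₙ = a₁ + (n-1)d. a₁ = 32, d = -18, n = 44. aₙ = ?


aₙ = a₁ + (n-1)d
= 32 + (44-1)×-18
= 32 - 774
= -742

a_44 = -742


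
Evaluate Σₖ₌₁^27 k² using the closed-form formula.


n = 27
n(n+1)(2n+1)/6 = 27×28×55/6
= 41580/6 = 6930

Σk² = 6930


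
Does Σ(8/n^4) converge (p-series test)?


p-series test: Σ c/n^p converges if p > 1, diverges if p ≤ 1 (constant c > 0 doesn't affect convergence).
p = 4
4 > 1 → CONVERGES

Converges (p = 4 > 1)


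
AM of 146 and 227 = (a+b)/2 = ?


AM = (146 + 227)/2 = 373/2 = 186.5

AM = 186.5


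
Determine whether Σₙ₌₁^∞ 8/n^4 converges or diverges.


p-series test: Σ c/n^p converges if p > 1, diverges if p ≤ 1 (constant c > 0 doesn't affect convergence).
p = 4
4 > 1 → CONVERGES

Converges (p = 4 > 1)


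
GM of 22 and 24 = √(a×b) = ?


GM = √(22×24) = √528 = 22.9783

GM = 22.9783


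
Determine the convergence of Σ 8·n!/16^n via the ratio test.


aₙ = 8·n!/16^n
a_{n+1}/aₙ = (n+1)!/16^(n+1) × 16^n/n!  (constant 8 cancels)
= (n+1)/16
L = lim(n→∞) (n+1)/16 = ∞
L > 1 → series DIVERGES

Diverges (ratio test: L = ∞ > 1)
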